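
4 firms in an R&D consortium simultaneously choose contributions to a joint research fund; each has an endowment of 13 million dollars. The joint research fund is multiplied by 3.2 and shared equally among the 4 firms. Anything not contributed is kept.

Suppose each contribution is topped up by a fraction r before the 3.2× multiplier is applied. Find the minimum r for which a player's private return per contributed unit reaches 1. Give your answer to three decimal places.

With matching at rate r, one contributed unit becomes (1 + r) in the joint research fund and returns 3.2 × (1 + r) / 4 to the contributor.
Setting this equal to 1: 1 + r = 4/3.2 = 1.2500.
So the minimum matching rate is r = 1.2500 − 1 = 0.250.

0.250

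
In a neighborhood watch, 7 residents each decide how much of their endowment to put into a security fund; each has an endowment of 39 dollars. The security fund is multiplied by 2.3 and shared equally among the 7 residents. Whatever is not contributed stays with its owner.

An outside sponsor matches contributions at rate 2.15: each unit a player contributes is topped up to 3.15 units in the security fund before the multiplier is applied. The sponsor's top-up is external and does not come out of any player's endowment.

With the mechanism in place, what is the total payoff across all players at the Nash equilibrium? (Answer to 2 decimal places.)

1977.89 dollars

With the mechanism, a contributed unit returns 2.3 × 3.15 / 7 = 1.0350 per unit of net cost to the contributor — now above 1 — so contributing fully is weakly dominant for every player.
At the Nash equilibrium everyone contributes 39. Group total payoff = 2.3 × 3.15 × 273 = 1977.89.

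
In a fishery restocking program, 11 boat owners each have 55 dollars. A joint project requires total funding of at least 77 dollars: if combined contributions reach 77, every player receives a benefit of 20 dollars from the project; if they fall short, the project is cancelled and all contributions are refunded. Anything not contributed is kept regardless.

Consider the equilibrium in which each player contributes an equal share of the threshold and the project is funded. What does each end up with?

Equal share of the threshold: 77/11 = 7.
At this profile no one gains by cutting their contribution: any cut drops the total below 77, the project is cancelled, contributions are refunded, and the deviator ends with 55, which is less than 55 − 7 + 20 = 68. Contributing more than 7 just wastes the excess. So contributing exactly 7 is a best response.
Each player's payoff: 55 − 7 + 20 = 68.

68 dollars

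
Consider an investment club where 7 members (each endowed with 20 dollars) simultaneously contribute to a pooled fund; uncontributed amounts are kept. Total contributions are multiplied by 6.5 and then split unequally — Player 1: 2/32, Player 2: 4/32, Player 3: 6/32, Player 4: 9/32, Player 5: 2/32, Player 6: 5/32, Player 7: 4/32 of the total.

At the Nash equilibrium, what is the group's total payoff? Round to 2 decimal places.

470.00 dollars

For player j, contributing a unit is worthwhile iff 6.5 × (j's share) ≥ 1, i.e. iff j's share is at least 0.1538.
Player 3, Player 4 and Player 6 are above the threshold, contributing 20 each; the remaining 4 contribute 0. Total contributed: 60.
The pooled fund pays out 6.5 × 60 = 390.00 in total (split across the unequal shares, but the aggregate is all that matters for the group sum).
The 4 free-riders keep 20 each, adding 80. Group total = 80 + 390.00 = 470.00.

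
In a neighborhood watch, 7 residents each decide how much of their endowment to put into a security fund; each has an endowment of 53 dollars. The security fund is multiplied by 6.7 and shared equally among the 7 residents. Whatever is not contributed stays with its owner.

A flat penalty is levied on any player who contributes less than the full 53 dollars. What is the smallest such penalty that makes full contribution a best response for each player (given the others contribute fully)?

2.27 dollars

Given the others contribute fully, the best deviation is to contribute 0 (any partial contribution still incurs the fine and gives up units whose private return 0.9571 is below 1).
Deviating from 53 to 0 saves 53 dollars but forfeits the deviator's share of the drop in the security fund: 6.7/7 × 53 = 50.73.
So the deviation gain is 53 − 50.73 = 2.27, and the fine must be at least 2.27 dollars to wipe it out.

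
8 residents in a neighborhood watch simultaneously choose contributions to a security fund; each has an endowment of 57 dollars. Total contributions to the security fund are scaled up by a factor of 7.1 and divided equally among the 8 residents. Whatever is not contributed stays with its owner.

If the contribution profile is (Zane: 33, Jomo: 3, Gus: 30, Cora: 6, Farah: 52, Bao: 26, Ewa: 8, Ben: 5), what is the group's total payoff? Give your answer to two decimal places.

1450.30 dollars

Total contributed: 33 + 3 + 30 + 6 + 52 + 26 + 8 + 5 = 163; total kept: 8 × 57 − 163 = 293.
The security fund pays out 7.1 × 163 = 1157.30 in aggregate.
Group total = 293 + 1157.30 = 1450.30.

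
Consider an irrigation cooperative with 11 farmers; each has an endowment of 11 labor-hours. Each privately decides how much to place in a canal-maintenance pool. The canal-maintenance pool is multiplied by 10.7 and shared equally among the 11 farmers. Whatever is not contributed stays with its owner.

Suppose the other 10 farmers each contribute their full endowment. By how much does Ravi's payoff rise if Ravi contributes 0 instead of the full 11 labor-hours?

Switching from a contribution of 11 to 0 lets Ravi keep an extra 11 labor-hours, but lowers the canal-maintenance pool by 11, which costs Ravi their own share of that drop: 10.7/11 × 11 = 10.70.
Net gain = 11 − 10.70 = 0.30. The private return per contributed unit (0.9727) is below 1, so free-riding is indeed the best response regardless of what the others do.

0.30 labor-hours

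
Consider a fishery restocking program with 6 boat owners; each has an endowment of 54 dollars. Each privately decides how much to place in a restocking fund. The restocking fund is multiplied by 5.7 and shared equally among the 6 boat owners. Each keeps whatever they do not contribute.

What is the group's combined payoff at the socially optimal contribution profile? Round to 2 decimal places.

1846.80 dollars

Each contributed unit returns 5.700 to the group as a whole (0.9500 to each of 6 players), which exceeds 1, so the social optimum is full contribution: group total = 5.700 × 324 = 1846.80.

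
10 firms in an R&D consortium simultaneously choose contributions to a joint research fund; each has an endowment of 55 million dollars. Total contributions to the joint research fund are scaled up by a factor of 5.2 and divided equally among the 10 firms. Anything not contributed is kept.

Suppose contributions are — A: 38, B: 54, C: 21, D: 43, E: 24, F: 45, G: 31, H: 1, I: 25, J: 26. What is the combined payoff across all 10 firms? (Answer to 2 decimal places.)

Total contributed: 38 + 54 + 21 + 43 + 24 + 45 + 31 + 1 + 25 + 26 = 308; total kept: 10 × 55 − 308 = 242.
The joint research fund pays out 5.2 × 308 = 1601.60 in aggregate.
Group total = 242 + 1601.60 = 1843.60.

1843.60 million dollars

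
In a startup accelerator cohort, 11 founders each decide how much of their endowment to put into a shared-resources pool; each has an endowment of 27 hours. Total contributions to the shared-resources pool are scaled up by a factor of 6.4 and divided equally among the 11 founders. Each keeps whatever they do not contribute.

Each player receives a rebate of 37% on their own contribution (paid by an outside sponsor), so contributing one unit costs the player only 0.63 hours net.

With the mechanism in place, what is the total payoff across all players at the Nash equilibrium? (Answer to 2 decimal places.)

Even with the mechanism, each unit contributed returns only (6.4/11) / 0.63 = 0.9235 per unit of net cost, so contributing nothing is still dominant.
Everyone keeps their endowment and the group total is 11 × 27 = 297.

297.00 hours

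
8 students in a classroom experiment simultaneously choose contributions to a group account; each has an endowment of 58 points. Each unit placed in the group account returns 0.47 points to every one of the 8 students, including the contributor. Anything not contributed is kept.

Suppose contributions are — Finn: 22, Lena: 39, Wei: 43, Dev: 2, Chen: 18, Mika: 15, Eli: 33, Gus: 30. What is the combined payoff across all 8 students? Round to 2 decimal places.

1021.52 points

Total contributed: 22 + 39 + 43 + 2 + 18 + 15 + 33 + 30 = 202; total kept: 8 × 58 − 202 = 262.
The group account pays out 0.47 × 8 × 202 = 759.52 in aggregate.
Group total = 262 + 759.52 = 1021.52.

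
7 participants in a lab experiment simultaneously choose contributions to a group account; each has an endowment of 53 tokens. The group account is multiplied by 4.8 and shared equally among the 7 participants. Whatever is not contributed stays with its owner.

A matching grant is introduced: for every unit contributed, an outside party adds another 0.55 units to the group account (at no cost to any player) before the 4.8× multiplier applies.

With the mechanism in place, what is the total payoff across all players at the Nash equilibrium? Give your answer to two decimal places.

2760.24 tokens

With the mechanism, a contributed unit returns 4.8 × 1.55 / 7 = 1.0629 per unit of net cost to the contributor — now above 1 — so contributing fully is weakly dominant for every player.
So the Nash equilibrium is full contribution by all 7; the group earns 4.8 × 1.55 × 371 = 2760.24.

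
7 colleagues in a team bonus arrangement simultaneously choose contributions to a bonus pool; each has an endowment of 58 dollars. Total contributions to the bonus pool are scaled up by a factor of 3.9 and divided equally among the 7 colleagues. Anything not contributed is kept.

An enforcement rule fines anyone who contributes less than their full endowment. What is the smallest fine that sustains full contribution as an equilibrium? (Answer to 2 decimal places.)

Given the others contribute fully, the best deviation is to contribute 0 (any partial contribution still incurs the fine and gives up units whose private return 0.5571 is below 1).
Deviating from 58 to 0 saves 58 dollars but forfeits the deviator's share of the drop in the bonus pool: 3.9/7 × 58 = 32.31.
So the deviation gain is 58 − 32.31 = 25.69, and the fine must be at least 25.69 dollars to wipe it out.

25.69 dollars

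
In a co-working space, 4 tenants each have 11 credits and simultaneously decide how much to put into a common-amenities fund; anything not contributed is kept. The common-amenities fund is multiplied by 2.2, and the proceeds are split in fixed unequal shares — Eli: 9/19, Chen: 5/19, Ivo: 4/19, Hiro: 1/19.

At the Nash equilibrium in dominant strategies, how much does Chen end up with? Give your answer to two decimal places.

A player with share s gets back 2.2·s per unit contributed, so full contribution is dominant for anyone with s > 1/2.2 = 0.4545 and zero contribution is dominant for anyone below.
Eli alone (share 9/19) is above the threshold, contributing 11; the remaining 3 contribute 0. Total contributed: 11.
Chen keeps 11 and receives 2.2 × 11 × 5/19 = 6.37 from the common-amenities fund, for a payoff of 17.37.

17.37 credits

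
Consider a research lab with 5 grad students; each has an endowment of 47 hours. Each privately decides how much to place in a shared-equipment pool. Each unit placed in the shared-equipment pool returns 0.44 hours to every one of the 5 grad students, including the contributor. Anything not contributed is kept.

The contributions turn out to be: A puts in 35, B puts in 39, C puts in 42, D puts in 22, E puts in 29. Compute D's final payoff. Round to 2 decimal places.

Total contributed: 35 + 39 + 42 + 22 + 29 = 167.
Each receives 0.44 × 167 = 73.48 from the shared-equipment pool.
D keeps 47 − 22 = 25, so D's payoff is 25 + 73.48 = 98.48.

98.48 hours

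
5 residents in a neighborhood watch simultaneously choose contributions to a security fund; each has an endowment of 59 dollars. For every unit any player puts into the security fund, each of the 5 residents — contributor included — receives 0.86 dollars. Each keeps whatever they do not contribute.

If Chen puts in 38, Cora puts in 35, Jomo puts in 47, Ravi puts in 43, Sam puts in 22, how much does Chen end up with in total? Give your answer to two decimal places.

180.10 dollars

Total contributed: 38 + 35 + 47 + 43 + 22 = 185.
Each receives 0.86 × 185 = 159.10 from the security fund.
Chen keeps 59 − 38 = 21, so Chen's payoff is 21 + 159.10 = 180.10.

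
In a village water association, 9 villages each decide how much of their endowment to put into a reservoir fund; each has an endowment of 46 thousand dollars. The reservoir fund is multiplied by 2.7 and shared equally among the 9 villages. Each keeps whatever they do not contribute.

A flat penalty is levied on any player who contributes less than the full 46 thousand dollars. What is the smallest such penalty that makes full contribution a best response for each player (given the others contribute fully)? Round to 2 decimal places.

32.20 thousand dollars

Given the others contribute fully, the best deviation is to contribute 0 (any partial contribution still incurs the fine and gives up units whose private return 0.3000 is below 1).
Deviating from 46 to 0 saves 46 thousand dollars but forfeits the deviator's share of the drop in the reservoir fund: 2.7/9 × 46 = 13.80.
So the deviation gain is 46 − 13.80 = 32.20, and the fine must be at least 32.20 thousand dollars to wipe it out.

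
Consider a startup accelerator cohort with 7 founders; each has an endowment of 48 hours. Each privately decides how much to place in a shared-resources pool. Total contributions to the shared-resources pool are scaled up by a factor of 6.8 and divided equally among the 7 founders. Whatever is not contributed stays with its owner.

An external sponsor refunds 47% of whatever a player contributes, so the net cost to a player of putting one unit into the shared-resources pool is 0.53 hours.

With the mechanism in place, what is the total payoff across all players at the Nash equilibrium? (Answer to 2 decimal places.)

Under the mechanism each unit contributed yields (6.8/7) / 0.53 = 1.8329 back to its contributor per unit of net cost, which exceeds 1, making full contribution the dominant choice for everyone.
So the Nash equilibrium is full contribution by all 7; the group earns 7 × (48 × 0.47 + 6.8 × 48) = 2442.72.

2442.72 hours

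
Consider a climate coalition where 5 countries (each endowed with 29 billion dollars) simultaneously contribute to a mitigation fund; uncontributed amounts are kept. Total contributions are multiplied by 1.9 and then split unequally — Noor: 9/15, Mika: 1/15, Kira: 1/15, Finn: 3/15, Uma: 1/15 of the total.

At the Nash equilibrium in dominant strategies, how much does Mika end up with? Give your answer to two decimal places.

For player j, contributing a unit is worthwhile iff 1.9 × (j's share) ≥ 1, i.e. iff j's share is at least 0.5263.
Noor alone (share 9/15) is above the threshold, contributing 29; the remaining 4 contribute 0. Total contributed: 29.
Mika keeps 29 and receives 1.9 × 29 × 1/15 = 3.67 from the mitigation fund, for a payoff of 32.67.

32.67 billion dollars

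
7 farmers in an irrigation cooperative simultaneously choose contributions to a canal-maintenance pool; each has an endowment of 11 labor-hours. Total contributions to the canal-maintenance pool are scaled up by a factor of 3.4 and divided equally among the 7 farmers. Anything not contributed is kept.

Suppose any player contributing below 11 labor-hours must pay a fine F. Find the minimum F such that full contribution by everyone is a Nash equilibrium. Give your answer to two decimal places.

Given the others contribute fully, the best deviation is to contribute 0 (any partial contribution still incurs the fine and gives up units whose private return 0.4857 is below 1).
Deviating from 11 to 0 saves 11 labor-hours but forfeits the deviator's share of the drop in the canal-maintenance pool: 3.4/7 × 11 = 5.34.
So the deviation gain is 11 − 5.34 = 5.66, and the fine must be at least 5.66 labor-hours to wipe it out.

5.66 labor-hours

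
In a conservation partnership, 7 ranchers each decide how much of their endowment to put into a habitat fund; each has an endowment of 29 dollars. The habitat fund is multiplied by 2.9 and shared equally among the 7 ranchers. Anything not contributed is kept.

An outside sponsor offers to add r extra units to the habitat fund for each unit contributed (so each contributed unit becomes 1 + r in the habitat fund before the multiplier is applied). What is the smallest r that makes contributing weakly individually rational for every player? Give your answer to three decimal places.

1.414

With matching at rate r, one contributed unit becomes (1 + r) in the habitat fund and returns 2.9 × (1 + r) / 7 to the contributor.
Setting this equal to 1: 1 + r = 7/2.9 = 2.4138.
So the minimum matching rate is r = 2.4138 − 1 = 1.414.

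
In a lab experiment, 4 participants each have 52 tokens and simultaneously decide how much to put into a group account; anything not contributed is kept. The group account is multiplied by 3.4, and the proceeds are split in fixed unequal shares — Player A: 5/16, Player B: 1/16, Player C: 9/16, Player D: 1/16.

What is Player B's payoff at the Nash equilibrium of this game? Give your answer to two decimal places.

74.10 tokens

For player j, contributing a unit is worthwhile iff 3.4 × (j's share) ≥ 1, i.e. iff j's share is at least 0.2941.
Player A and Player C clear that bar, contributing 52 each; the remaining 2 contribute 0. Total contributed: 104.
Player B keeps 52 and receives 3.4 × 104 × 1/16 = 22.10 from the group account, for a payoff of 74.10.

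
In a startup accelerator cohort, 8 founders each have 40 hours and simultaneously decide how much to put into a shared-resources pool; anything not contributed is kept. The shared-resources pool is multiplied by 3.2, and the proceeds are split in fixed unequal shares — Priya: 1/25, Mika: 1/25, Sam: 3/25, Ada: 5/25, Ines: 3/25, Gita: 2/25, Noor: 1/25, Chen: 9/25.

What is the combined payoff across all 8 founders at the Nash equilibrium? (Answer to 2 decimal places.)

408.00 hours

Player j's private return per contributed unit is 3.2 × (j's share). Contributing is weakly dominant for j when that share is at least 1/3.2 = 0.3125, and contributing 0 is dominant otherwise.
Only Chen (9/25) clears that bar, contributing 40; the remaining 7 contribute 0. Total contributed: 40.
The shared-resources pool pays out 3.2 × 40 = 128.00 in total (split across the unequal shares, but the aggregate is all that matters for the group sum).
The 7 free-riders keep 40 each, adding 280. Group total = 280 + 128.00 = 408.00.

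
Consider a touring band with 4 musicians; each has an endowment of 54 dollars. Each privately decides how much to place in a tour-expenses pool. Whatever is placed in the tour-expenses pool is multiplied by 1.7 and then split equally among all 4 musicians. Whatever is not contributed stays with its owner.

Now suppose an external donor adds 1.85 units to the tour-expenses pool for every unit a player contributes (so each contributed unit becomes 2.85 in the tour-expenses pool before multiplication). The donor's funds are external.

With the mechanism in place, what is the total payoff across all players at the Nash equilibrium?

Under the mechanism each unit contributed yields 1.7 × 2.85 / 4 = 1.2113 back to its contributor per unit of net cost, which exceeds 1, making full contribution the dominant choice for everyone.
So the Nash equilibrium is full contribution by all 4; the group earns 1.7 × 2.85 × 216 = 1046.52.

1046.52 dollars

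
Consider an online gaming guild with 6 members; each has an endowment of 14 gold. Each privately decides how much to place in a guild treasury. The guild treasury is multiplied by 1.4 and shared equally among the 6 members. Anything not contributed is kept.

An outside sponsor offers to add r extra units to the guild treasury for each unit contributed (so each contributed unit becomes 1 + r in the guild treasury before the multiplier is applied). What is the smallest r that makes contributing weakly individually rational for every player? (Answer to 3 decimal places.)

3.286

With matching at rate r, one contributed unit becomes (1 + r) in the guild treasury and returns 1.4 × (1 + r) / 6 to the contributor.
Setting this equal to 1: 1 + r = 6/1.4 = 4.2857.
So the minimum matching rate is r = 4.2857 − 1 = 3.286.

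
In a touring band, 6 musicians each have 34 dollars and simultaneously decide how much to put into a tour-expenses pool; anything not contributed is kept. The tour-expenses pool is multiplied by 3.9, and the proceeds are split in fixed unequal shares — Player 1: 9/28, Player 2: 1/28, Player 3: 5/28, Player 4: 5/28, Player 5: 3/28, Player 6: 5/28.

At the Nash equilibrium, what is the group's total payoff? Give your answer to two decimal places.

Player j's private return per contributed unit is 3.9 × (j's share). Contributing is weakly dominant for j when that share is at least 1/3.9 = 0.2564, and contributing 0 is dominant otherwise.
Player 1 alone (share 9/28) is above the threshold, contributing 34; the remaining 5 contribute 0. Total contributed: 34.
The tour-expenses pool pays out 3.9 × 34 = 132.60 in total (split across the unequal shares, but the aggregate is all that matters for the group sum).
The 5 free-riders keep 34 each, adding 170. Group total = 170 + 132.60 = 302.60.

302.60 dollars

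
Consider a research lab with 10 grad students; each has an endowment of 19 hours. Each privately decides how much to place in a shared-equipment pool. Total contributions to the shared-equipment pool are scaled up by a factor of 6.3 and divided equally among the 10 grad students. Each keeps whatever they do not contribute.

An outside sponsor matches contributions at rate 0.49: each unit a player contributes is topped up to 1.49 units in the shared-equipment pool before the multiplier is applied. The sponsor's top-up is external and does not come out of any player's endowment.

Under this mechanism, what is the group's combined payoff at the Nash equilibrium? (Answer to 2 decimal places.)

Even with the mechanism, each unit contributed returns only 6.3 × 1.49 / 10 = 0.9387 per unit of net cost, so contributing nothing is still dominant.
Everyone keeps their endowment and the group total is 10 × 19 = 190.

190.00 hours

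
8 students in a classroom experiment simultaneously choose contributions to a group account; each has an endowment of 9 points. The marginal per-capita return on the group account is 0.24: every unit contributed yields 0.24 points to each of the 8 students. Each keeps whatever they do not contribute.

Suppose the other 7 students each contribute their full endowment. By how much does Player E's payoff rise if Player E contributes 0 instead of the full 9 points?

6.84 points

Switching from a contribution of 9 to 0 lets Player E keep an extra 9 points, but lowers the group account by 9, which costs Player E their own share of that drop: 0.24 × 9 = 2.16.
Net gain = 9 − 2.16 = 6.84. The private return per contributed unit (0.24) is below 1, so free-riding is indeed the best response regardless of what the others do.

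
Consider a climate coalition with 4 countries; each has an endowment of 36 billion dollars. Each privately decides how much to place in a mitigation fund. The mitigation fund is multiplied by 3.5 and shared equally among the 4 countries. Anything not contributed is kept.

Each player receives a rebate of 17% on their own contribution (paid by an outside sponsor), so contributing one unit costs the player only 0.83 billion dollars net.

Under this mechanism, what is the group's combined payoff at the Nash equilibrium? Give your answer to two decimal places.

528.48 billion dollars

With the mechanism, a contributed unit returns (3.5/4) / 0.83 = 1.0542 per unit of net cost to the contributor — now above 1 — so contributing fully is weakly dominant for every player.
At the Nash equilibrium everyone contributes 36. Group total payoff = 4 × (36 × 0.17 + 3.5 × 36) = 528.48.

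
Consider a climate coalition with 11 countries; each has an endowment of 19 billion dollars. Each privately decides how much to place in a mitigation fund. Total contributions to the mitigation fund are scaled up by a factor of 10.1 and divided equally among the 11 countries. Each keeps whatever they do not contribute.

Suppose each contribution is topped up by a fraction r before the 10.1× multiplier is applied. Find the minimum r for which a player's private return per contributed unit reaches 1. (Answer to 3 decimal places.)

With matching at rate r, one contributed unit becomes (1 + r) in the mitigation fund and returns 10.1 × (1 + r) / 11 to the contributor.
Setting this equal to 1: 1 + r = 11/10.1 = 1.0891.
So the minimum matching rate is r = 1.0891 − 1 = 0.089.

0.089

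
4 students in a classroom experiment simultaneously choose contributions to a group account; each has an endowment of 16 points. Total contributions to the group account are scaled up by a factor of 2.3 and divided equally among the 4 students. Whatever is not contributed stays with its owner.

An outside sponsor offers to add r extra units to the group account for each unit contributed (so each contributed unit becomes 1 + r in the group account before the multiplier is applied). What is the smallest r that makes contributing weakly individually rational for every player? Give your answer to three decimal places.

0.739

With matching at rate r, one contributed unit becomes (1 + r) in the group account and returns 2.3 × (1 + r) / 4 to the contributor.
Setting this equal to 1: 1 + r = 4/2.3 = 1.7391.
So the minimum matching rate is r = 1.7391 − 1 = 0.739.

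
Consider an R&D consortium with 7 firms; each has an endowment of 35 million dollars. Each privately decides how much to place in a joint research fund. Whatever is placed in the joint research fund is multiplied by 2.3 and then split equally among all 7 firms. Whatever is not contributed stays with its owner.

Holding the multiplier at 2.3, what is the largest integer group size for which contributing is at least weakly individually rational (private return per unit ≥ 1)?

2

Private return per unit is 2.3/(group size), which is ≥ 1 whenever the group size is ≤ 2.3.
The largest such integer is 2.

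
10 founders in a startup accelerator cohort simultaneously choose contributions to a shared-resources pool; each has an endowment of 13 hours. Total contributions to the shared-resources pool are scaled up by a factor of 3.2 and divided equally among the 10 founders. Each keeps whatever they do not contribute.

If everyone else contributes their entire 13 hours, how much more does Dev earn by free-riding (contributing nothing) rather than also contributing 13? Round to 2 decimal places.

8.84 hours

Switching from a contribution of 13 to 0 lets Dev keep an extra 13 hours, but lowers the shared-resources pool by 13, which costs Dev their own share of that drop: 3.2/10 × 13 = 4.16.
Net gain = 13 − 4.16 = 8.84. The private return per contributed unit (0.3200) is below 1, so free-riding is indeed the best response regardless of what the others do.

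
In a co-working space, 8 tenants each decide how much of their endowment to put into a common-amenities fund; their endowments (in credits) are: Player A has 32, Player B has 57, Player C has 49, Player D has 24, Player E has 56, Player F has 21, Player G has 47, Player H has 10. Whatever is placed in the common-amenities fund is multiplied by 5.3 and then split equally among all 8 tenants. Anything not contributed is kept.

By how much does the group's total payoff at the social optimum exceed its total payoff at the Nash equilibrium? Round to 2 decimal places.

The private return per contributed unit is 5.3/8 = 0.6625 < 1 for every player regardless of endowment, so the Nash equilibrium is zero contribution and the group total is Σ E_j = 32 + 57 + 49 + 24 + 56 + 21 + 47 + 10 = 296.
Each contributed unit returns 5.300 to the group, so the social optimum is full contribution by everyone: group total = 5.300 × 296 = 1568.80.
Efficiency loss = (5.300 − 1) × 296 = 1272.80.

1272.80 credits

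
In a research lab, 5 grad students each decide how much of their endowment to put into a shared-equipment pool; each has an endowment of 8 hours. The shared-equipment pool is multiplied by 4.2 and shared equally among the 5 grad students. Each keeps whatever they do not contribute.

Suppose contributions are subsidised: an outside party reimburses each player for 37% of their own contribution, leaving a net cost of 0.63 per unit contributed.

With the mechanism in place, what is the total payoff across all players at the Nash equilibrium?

Under the mechanism each unit contributed yields (4.2/5) / 0.63 = 1.3333 back to its contributor per unit of net cost, which exceeds 1, making full contribution the dominant choice for everyone.
So the Nash equilibrium is full contribution by all 5; the group earns 5 × (8 × 0.37 + 4.2 × 8) = 182.80.

182.80 hours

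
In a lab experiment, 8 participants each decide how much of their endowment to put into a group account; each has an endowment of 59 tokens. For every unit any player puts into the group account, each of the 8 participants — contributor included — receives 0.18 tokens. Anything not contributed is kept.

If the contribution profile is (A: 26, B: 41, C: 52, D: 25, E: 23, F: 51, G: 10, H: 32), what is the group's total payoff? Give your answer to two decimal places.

586.40 tokens

Total contributed: 26 + 41 + 52 + 25 + 23 + 51 + 10 + 32 = 260; total kept: 8 × 59 − 260 = 212.
The group account pays out 0.18 × 8 × 260 = 374.40 in aggregate.
Group total = 212 + 374.40 = 586.40.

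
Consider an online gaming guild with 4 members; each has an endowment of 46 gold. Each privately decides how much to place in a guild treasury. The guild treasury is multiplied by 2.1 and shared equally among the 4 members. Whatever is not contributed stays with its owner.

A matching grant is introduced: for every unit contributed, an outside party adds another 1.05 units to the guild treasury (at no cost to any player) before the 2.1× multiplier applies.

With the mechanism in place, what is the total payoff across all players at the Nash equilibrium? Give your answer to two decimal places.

Under the mechanism each unit contributed yields 2.1 × 2.05 / 4 = 1.0763 back to its contributor per unit of net cost, which exceeds 1, making full contribution the dominant choice for everyone.
So the Nash equilibrium is full contribution by all 4; the group earns 2.1 × 2.05 × 184 = 792.12.

792.12 gold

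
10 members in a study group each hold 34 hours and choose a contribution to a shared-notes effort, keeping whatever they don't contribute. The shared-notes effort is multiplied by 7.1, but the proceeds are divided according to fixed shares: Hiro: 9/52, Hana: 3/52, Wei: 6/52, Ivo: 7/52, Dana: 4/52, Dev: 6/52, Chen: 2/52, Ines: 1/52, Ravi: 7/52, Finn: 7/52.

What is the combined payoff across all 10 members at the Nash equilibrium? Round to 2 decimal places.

For player j, contributing a unit is worthwhile iff 7.1 × (j's share) ≥ 1, i.e. iff j's share is at least 0.1408.
Only Hiro (9/52) clears that bar, contributing 34; the remaining 9 contribute 0. Total contributed: 34.
The shared-notes effort pays out 7.1 × 34 = 241.40 in total (split across the unequal shares, but the aggregate is all that matters for the group sum).
The 9 free-riders keep 34 each, adding 306. Group total = 306 + 241.40 = 547.40.

547.40 hours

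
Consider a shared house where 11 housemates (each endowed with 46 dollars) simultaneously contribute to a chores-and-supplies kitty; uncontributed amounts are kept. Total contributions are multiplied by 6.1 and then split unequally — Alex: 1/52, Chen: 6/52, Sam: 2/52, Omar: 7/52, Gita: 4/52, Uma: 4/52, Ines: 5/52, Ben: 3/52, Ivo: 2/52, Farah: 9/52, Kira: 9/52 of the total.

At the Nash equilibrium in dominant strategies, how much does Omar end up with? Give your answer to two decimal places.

121.55 dollars

A player with share s gets back 6.1·s per unit contributed, so full contribution is dominant for anyone with s > 1/6.1 = 0.1639 and zero contribution is dominant for anyone below.
Farah and Kira are above the threshold, contributing 46 each; the remaining 9 contribute 0. Total contributed: 92.
Omar keeps 46 and receives 6.1 × 92 × 7/52 = 75.55 from the chores-and-supplies kitty, for a payoff of 121.55.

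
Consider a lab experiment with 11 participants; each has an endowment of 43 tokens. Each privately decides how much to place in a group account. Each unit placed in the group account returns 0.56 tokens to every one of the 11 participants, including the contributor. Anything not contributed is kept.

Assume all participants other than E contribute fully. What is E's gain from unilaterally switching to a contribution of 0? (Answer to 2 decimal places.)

18.92 tokens

Switching from a contribution of 43 to 0 lets E keep an extra 43 tokens, but lowers the group account by 43, which costs E their own share of that drop: 0.56 × 43 = 24.08.
Net gain = 43 − 24.08 = 18.92. The private return per contributed unit (0.56) is below 1, so free-riding is indeed the best response regardless of what the others do.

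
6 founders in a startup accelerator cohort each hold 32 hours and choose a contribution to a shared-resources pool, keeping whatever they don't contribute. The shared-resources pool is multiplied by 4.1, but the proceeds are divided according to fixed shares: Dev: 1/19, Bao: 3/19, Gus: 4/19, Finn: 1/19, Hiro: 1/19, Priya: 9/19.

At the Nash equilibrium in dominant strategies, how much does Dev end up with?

Each unit j contributes comes back to j as 4.1 × (j's share), so j prefers to contribute only if that share exceeds 1/4.1 = 0.2439; otherwise keeping the unit dominates.
Priya alone (share 9/19) is above the threshold, contributing 32; the remaining 5 contribute 0. Total contributed: 32.
Dev keeps 32 and receives 4.1 × 32 × 1/19 = 6.91 from the shared-resources pool, for a payoff of 38.91.

38.91 hours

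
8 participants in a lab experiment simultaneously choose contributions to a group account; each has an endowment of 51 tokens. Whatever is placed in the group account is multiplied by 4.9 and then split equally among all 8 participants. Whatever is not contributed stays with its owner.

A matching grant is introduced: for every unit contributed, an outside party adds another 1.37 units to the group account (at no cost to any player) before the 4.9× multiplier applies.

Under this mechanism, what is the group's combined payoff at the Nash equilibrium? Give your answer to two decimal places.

4738.10 tokens

Under the mechanism each unit contributed yields 4.9 × 2.37 / 8 = 1.4516 back to its contributor per unit of net cost, which exceeds 1, making full contribution the dominant choice for everyone.
So the Nash equilibrium is full contribution by all 8; the group earns 4.9 × 2.37 × 408 = 4738.10.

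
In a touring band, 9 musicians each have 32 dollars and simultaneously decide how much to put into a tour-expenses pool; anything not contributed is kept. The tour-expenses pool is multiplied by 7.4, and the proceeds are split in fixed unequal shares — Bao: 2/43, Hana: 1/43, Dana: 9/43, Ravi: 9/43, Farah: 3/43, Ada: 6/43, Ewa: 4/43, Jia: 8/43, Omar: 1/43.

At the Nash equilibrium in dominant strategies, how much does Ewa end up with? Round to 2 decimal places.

120.11 dollars

Player j's private return per contributed unit is 7.4 × (j's share). Contributing is weakly dominant for j when that share is at least 1/7.4 = 0.1351, and contributing 0 is dominant otherwise.
Dana, Ravi, Ada and Jia are above the threshold, contributing 32 each; the remaining 5 contribute 0. Total contributed: 128.
Ewa keeps 32 and receives 7.4 × 128 × 4/43 = 88.11 from the tour-expenses pool, for a payoff of 120.11.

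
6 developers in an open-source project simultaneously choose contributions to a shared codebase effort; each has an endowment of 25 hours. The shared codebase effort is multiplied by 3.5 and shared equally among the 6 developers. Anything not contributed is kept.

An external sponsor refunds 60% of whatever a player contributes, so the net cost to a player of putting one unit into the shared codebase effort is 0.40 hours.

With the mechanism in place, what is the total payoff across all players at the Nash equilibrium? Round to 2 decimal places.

With the mechanism, a contributed unit returns (3.5/6) / 0.40 = 1.4583 per unit of net cost to the contributor — now above 1 — so contributing fully is weakly dominant for every player.
At the Nash equilibrium everyone contributes 25. Group total payoff = 6 × (25 × 0.60 + 3.5 × 25) = 615.00.

615.00 hours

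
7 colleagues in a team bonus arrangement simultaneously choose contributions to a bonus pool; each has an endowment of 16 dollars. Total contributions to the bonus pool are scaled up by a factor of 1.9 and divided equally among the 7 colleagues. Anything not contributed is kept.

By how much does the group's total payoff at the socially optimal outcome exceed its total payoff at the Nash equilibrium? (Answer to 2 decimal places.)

100.80 dollars

Each contributed unit returns 1.9/7 = 0.2714 to its contributor — below 1 — so contributing 0 is dominant for every player. At the Nash equilibrium everyone keeps their 16, and the group total is 7 × 16 = 112.
Each contributed unit returns 1.900 to the group as a whole (0.2714 to each of 7 players), which exceeds 1, so the social optimum is full contribution: group total = 1.900 × 112 = 212.80.
Efficiency loss = 212.80 − 112 = 100.80.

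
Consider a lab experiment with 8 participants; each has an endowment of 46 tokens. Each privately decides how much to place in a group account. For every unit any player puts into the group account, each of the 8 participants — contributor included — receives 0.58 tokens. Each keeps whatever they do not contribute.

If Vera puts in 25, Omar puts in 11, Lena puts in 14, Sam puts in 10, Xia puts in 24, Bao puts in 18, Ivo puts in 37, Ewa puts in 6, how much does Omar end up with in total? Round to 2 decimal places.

Total contributed: 25 + 11 + 14 + 10 + 24 + 18 + 37 + 6 = 145.
Each receives 0.58 × 145 = 84.10 from the group account.
Omar keeps 46 − 11 = 35, so Omar's payoff is 35 + 84.10 = 119.10.

119.10 tokens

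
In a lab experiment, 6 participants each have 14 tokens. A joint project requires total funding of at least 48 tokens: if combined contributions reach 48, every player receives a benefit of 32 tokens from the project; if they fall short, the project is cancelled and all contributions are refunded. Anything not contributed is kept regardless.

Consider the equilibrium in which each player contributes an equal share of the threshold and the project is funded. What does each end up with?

38 tokens

Equal share of the threshold: 48/6 = 8.
At this profile no one gains by cutting their contribution: any cut drops the total below 48, the project is cancelled, contributions are refunded, and the deviator ends with 14, which is less than 14 − 8 + 32 = 38. Contributing more than 8 just wastes the excess. So contributing exactly 8 is a best response.
Each player's payoff: 14 − 8 + 32 = 38.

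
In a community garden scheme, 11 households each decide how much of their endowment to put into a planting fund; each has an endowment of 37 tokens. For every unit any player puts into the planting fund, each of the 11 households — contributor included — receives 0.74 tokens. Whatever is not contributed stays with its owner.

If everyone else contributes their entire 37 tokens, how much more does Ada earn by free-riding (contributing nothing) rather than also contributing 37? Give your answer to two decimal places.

9.62 tokens

Switching from a contribution of 37 to 0 lets Ada keep an extra 37 tokens, but lowers the planting fund by 37, which costs Ada their own share of that drop: 0.74 × 37 = 27.38.
Net gain = 37 − 27.38 = 9.62. The private return per contributed unit (0.74) is below 1, so free-riding is indeed the best response regardless of what the others do.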